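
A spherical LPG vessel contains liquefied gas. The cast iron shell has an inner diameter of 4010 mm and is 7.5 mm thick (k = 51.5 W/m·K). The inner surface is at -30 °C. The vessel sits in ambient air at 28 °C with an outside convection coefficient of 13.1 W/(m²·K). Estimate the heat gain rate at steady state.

For a spherical shell R = (1/r₁ − 1/r₂)/(4πk); film R = 1/(h·4πr²). In series:
R_cast iron shell = (1/2.005 − 1/2.0125)/(4π×51.5) = 2.872×10^-6 K/W
R_outer film = 1/(h·4πr_o²) = 1/(13.1×4π×2.0125²) = 0.0015 K/W
R_total = 0.001503 K/W
Q = ΔT/R_total = 58/0.001503

Q ≈ 38600 W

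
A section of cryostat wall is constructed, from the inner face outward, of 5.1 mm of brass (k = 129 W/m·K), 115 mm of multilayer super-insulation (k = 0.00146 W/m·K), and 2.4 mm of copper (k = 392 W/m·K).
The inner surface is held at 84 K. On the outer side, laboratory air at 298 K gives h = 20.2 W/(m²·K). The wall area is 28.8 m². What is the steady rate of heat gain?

Q ≈ 78.2 W

Treating each layer as a thermal resistance in series:
R_brass = L/(kA) = 0.0051/(129×28.8) = 1.373×10^-6 K/W
R_multilayer super-insulation = L/(kA) = 0.115/(0.00146×28.8) = 2.735 K/W
R_copper = L/(kA) = 0.0024/(392×28.8) = 2.126×10^-7 K/W
R_outer film = 1/(h_o·A) = 1/(20.2×28.8) = 0.001719 K/W
R_total = 2.737 K/W
Q = ΔT / R_total = 214 / 2.737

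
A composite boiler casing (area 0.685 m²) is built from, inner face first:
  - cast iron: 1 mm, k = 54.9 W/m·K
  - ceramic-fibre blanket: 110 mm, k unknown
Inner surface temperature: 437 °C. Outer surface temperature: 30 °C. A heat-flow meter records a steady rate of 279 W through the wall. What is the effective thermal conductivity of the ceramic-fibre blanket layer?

k ≈ 0.11 W/(m·K)

Thermal resistances in series:
R_cast iron = L/(kA) = 0.001/(54.9×0.685) = 2.659×10^-5 K/W
Sum of known resistances R_other = 2.659×10^-5 K/W
Total R = ΔT/Q = 407/279 = 1.459 K/W
R_ceramic-fibre blanket = R_total − R_other = 1.459 K/W
k = L/(R·A) = 0.11/(1.459×0.685)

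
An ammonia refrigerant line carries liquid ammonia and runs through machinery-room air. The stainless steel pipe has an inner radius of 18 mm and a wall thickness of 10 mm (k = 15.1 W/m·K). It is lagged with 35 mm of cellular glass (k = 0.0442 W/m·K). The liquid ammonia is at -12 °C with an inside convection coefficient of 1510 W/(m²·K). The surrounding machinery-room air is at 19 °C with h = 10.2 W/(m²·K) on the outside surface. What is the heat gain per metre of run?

Cylindrical conduction, so R = ln(r₂/r₁)/(2πkL) per layer, in series:
R_inner film = 1/(h_i·2πr₁L) = 1/(1510×2π×0.018×1) = 0.005856 K/W
R_stainless steel pipe wall = ln(28/18)/(2π×15.1×1) = 0.004657 K/W
R_cellular glass = ln(63/28)/(2π×0.0442×1) = 2.92 K/W
R_outer film = 1/(h_o·2πr_oL) = 1/(10.2×2π×0.063×1) = 0.2477 K/W
R_total = 3.178 K/W
Q = ΔT/R_total = 31/3.178

q′ ≈ 9.75 W/m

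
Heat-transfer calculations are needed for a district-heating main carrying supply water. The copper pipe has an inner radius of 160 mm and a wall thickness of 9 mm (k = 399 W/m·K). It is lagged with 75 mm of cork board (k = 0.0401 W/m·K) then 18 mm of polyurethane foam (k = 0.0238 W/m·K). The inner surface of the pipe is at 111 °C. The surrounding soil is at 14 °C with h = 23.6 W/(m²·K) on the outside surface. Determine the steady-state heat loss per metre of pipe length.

Per-layer cylindrical resistances, series-summed:
R_copper pipe wall = ln(169/160)/(2π×399×1) = 2.183×10^-5 K/W
R_cork board = ln(244/169)/(2π×0.0401×1) = 1.458 K/W
R_polyurethane foam = ln(262/244)/(2π×0.0238×1) = 0.476 K/W
R_outer film = 1/(h_o·2πr_oL) = 1/(23.6×2π×0.262×1) = 0.02574 K/W
R_total = 1.959 K/W
Q = ΔT/R_total = 97/1.959

q′ ≈ 49.5 W/m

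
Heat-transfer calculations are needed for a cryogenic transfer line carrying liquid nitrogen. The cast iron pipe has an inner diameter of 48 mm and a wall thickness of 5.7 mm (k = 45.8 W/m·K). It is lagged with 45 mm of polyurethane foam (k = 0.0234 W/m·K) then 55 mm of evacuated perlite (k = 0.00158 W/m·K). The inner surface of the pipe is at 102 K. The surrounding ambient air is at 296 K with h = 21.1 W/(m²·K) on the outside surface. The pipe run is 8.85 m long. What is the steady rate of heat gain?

Treating each annulus and film as a series resistance:
R_cast iron pipe wall = ln(29.7/24)/(2π×45.8×8.85) = 8.367×10^-5 K/W
R_polyurethane foam = ln(74.7/29.7)/(2π×0.0234×8.85) = 0.7088 K/W
R_evacuated perlite = ln(129.7/74.7)/(2π×0.00158×8.85) = 6.28 K/W
R_outer film = 1/(h_o·2πr_oL) = 1/(21.1×2π×0.1297×8.85) = 0.006571 K/W
R_total = 6.995 K/W
Q = ΔT/R_total = 194/6.995

Q ≈ 27.7 W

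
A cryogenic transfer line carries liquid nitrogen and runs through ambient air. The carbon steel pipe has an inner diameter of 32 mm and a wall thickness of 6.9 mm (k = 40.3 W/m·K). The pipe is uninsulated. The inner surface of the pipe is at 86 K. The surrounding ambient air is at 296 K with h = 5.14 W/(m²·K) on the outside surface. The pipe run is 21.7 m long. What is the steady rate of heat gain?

Treating each annulus and film as a series resistance:
R_carbon steel pipe wall = ln(22.9/16)/(2π×40.3×21.7) = 6.525×10^-5 K/W
R_outer film = 1/(h_o·2πr_oL) = 1/(5.14×2π×0.0229×21.7) = 0.06231 K/W
R_total = 0.06238 K/W
Q = ΔT/R_total = 210/0.06238

Q ≈ 3370 W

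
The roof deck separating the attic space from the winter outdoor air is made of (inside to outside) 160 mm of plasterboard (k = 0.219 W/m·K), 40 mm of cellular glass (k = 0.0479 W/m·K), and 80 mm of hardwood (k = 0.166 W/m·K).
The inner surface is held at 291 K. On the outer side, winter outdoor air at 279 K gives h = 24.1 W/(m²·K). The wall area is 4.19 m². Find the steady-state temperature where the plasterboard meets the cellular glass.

T ≈ 287 K

Series thermal resistances:
R_plasterboard = L/(kA) = 0.16/(0.219×4.19) = 0.1744 K/W
R_cellular glass = L/(kA) = 0.04/(0.0479×4.19) = 0.1993 K/W
R_hardwood = L/(kA) = 0.08/(0.166×4.19) = 0.115 K/W
R_outer film = 1/(h_o·A) = 1/(24.1×4.19) = 0.009903 K/W
R_total = 0.4986 K/W;  Q = ΔT/R_total = 12/0.4986 = 24.07 W
T_interface = T_inner − Q·ΣR(inner→interface) = 291 − 24.1×0.1744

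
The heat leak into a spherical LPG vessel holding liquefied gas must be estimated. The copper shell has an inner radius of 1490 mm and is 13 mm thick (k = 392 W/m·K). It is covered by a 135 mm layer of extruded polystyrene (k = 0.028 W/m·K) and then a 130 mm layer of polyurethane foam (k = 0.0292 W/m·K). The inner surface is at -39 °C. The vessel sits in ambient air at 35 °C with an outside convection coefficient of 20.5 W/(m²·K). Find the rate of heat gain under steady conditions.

Q ≈ 265 W

Each spherical layer contributes R = (1/r_i − 1/r_o)/(4πk):
R_copper shell = (1/1.49 − 1/1.503)/(4π×392) = 1.178×10^-6 K/W
R_extruded polystyrene = (1/1.503 − 1/1.638)/(4π×0.028) = 0.1558 K/W
R_polyurethane foam = (1/1.638 − 1/1.768)/(4π×0.0292) = 0.1223 K/W
R_outer film = 1/(h·4πr_o²) = 1/(20.5×4π×1.768²) = 0.001242 K/W
R_total = 0.2794 K/W
Q = ΔT/R_total = 74/0.2794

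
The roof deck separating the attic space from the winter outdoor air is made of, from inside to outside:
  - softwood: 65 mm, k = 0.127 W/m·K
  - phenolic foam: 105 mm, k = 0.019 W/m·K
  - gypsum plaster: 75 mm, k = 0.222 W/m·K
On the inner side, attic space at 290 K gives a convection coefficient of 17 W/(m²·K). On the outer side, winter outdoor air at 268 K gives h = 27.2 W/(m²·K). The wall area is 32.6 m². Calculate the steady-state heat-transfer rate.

Using the resistance-network approach (series):
R_inner film = 1/(h_i·A) = 1/(17×32.6) = 0.001804 K/W
R_softwood = L/(kA) = 0.065/(0.127×32.6) = 0.0157 K/W
R_phenolic foam = L/(kA) = 0.105/(0.019×32.6) = 0.1695 K/W
R_gypsum plaster = L/(kA) = 0.075/(0.222×32.6) = 0.01036 K/W
R_outer film = 1/(h_o·A) = 1/(27.2×32.6) = 0.001128 K/W
R_total = 0.1985 K/W
Q = ΔT / R_total = 22 / 0.1985

Q ≈ 111 W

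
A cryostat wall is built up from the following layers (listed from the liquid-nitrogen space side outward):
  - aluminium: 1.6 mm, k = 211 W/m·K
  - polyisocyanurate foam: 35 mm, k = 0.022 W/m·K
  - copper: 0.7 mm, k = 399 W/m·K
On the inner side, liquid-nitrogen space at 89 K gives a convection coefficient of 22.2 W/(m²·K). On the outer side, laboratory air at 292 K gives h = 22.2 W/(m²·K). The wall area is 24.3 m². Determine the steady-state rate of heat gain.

Q ≈ 2930 W

Treating each layer as a thermal resistance in series:
R_inner film = 1/(h_i·A) = 1/(22.2×24.3) = 0.001854 K/W
R_aluminium = L/(kA) = 0.0016/(211×24.3) = 3.121×10^-7 K/W
R_polyisocyanurate foam = L/(kA) = 0.035/(0.022×24.3) = 0.06547 K/W
R_copper = L/(kA) = 0.0007/(399×24.3) = 7.22×10^-8 K/W
R_outer film = 1/(h_o·A) = 1/(22.2×24.3) = 0.001854 K/W
R_total = 0.06918 K/W
Q = ΔT / R_total = 203 / 0.06918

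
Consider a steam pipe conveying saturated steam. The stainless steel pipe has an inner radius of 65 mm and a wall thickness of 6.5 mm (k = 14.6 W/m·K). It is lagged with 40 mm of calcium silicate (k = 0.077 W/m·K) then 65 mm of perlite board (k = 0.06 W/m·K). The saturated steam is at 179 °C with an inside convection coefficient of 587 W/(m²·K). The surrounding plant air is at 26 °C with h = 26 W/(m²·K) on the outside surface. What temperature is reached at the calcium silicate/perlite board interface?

T ≈ 114 °C

For a radial system each layer contributes R = ln(r_out/r_in)/(2πkL); films add R = 1/(hA).
R_inner film = 1/(h_i·2πr₁L) = 1/(587×2π×0.065×1) = 0.004171 K/W
R_stainless steel pipe wall = ln(71.5/65)/(2π×14.6×1) = 0.001039 K/W
R_calcium silicate = ln(111.5/71.5)/(2π×0.077×1) = 0.9184 K/W
R_perlite board = ln(176.5/111.5)/(2π×0.06×1) = 1.218 K/W
R_outer film = 1/(h_o·2πr_oL) = 1/(26×2π×0.1765×1) = 0.03468 K/W
R_total = 2.177 K/W
Q = ΔT/R_total = 153/2.177
Q = 70.3 W/m
T_interface = T_inner − Q·ΣR(inner→interface) = 179 − 70.3×0.9236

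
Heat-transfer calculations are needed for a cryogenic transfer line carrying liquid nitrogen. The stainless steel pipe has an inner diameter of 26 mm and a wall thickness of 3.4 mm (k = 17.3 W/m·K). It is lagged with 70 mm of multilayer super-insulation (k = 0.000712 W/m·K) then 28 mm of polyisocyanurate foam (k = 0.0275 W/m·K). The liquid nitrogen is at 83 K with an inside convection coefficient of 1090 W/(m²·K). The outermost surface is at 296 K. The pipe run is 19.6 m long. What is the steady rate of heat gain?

For a radial system each layer contributes R = ln(r_out/r_in)/(2πkL); films add R = 1/(hA).
R_inner film = 1/(h_i·2πr₁L) = 1/(1090×2π×0.013×19.6) = 5.731×10^-4 K/W
R_stainless steel pipe wall = ln(16.4/13)/(2π×17.3×19.6) = 1.091×10^-4 K/W
R_multilayer super-insulation = ln(86.4/16.4)/(2π×0.000712×19.6) = 18.95 K/W
R_polyisocyanurate foam = ln(114.4/86.4)/(2π×0.0275×19.6) = 0.08289 K/W
R_total = 19.03 K/W
Q = ΔT/R_total = 213/19.03

Q ≈ 11.2 W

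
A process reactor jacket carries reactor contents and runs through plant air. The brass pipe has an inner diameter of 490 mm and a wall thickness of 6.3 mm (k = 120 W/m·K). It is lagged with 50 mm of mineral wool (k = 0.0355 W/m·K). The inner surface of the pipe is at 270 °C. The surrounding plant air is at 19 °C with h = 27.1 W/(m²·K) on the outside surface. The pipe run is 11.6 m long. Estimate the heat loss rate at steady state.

Radial resistances (cylindrical: R_cond = ln(r_o/r_i)/(2πkL), R_conv = 1/(h·2πrL)):
R_brass pipe wall = ln(251.3/245)/(2π×120×11.6) = 2.903×10^-6 K/W
R_mineral wool = ln(301.3/251.3)/(2π×0.0355×11.6) = 0.07013 K/W
R_outer film = 1/(h_o·2πr_oL) = 1/(27.1×2π×0.3013×11.6) = 0.00168 K/W
R_total = 0.07181 K/W
Q = ΔT/R_total = 251/0.07181

Q ≈ 3500 W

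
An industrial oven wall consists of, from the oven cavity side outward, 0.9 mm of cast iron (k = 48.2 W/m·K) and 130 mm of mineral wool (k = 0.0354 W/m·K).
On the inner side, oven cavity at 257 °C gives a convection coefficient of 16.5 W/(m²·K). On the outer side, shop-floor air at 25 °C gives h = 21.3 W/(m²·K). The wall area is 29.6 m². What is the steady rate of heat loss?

Model the wall as resistances in series:
R_inner film = 1/(h_i·A) = 1/(16.5×29.6) = 0.002048 K/W
R_cast iron = L/(kA) = 0.0009/(48.2×29.6) = 6.308×10^-7 K/W
R_mineral wool = L/(kA) = 0.13/(0.0354×29.6) = 0.1241 K/W
R_outer film = 1/(h_o·A) = 1/(21.3×29.6) = 0.001586 K/W
R_total = 0.1277 K/W
Q = ΔT / R_total = 232 / 0.1277

Q ≈ 1820 W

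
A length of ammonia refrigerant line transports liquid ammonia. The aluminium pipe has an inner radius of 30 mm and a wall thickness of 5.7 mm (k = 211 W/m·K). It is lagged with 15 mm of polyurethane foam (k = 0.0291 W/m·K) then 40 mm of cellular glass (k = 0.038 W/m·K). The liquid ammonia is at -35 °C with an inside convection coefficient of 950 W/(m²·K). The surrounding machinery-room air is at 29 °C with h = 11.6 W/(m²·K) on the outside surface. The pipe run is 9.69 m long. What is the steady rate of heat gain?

Treating each annulus and film as a series resistance:
R_inner film = 1/(h_i·2πr₁L) = 1/(950×2π×0.03×9.69) = 5.763×10^-4 K/W
R_aluminium pipe wall = ln(35.7/30)/(2π×211×9.69) = 1.354×10^-5 K/W
R_polyurethane foam = ln(50.7/35.7)/(2π×0.0291×9.69) = 0.198 K/W
R_cellular glass = ln(90.7/50.7)/(2π×0.038×9.69) = 0.2514 K/W
R_outer film = 1/(h_o·2πr_oL) = 1/(11.6×2π×0.0907×9.69) = 0.01561 K/W
R_total = 0.4656 K/W
Q = ΔT/R_total = 64/0.4656

Q ≈ 137 W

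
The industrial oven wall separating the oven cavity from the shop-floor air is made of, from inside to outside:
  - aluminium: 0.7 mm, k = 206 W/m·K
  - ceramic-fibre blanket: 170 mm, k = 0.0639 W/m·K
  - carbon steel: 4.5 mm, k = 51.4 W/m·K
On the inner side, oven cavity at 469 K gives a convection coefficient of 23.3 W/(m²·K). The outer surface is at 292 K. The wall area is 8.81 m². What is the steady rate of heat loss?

Using the resistance-network approach (series):
R_inner film = 1/(h_i·A) = 1/(23.3×8.81) = 0.004872 K/W
R_aluminium = L/(kA) = 0.0007/(206×8.81) = 3.857×10^-7 K/W
R_ceramic-fibre blanket = L/(kA) = 0.17/(0.0639×8.81) = 0.302 K/W
R_carbon steel = L/(kA) = 0.0045/(51.4×8.81) = 9.937×10^-6 K/W
R_total = 0.3069 K/W
Q = ΔT / R_total = 177 / 0.3069

Q ≈ 577 W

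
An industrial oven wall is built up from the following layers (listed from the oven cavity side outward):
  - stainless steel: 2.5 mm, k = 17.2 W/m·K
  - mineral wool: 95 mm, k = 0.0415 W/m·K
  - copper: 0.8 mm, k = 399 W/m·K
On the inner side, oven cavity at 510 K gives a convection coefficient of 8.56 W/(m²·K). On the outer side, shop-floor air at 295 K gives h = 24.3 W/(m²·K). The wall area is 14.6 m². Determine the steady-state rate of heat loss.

Q ≈ 1280 W

Model the wall as resistances in series:
R_inner film = 1/(h_i·A) = 1/(8.56×14.6) = 0.008002 K/W
R_stainless steel = L/(kA) = 0.0025/(17.2×14.6) = 9.955×10^-6 K/W
R_mineral wool = L/(kA) = 0.095/(0.0415×14.6) = 0.1568 K/W
R_copper = L/(kA) = 0.0008/(399×14.6) = 1.373×10^-7 K/W
R_outer film = 1/(h_o·A) = 1/(24.3×14.6) = 0.002819 K/W
R_total = 0.1676 K/W
Q = ΔT / R_total = 215 / 0.1676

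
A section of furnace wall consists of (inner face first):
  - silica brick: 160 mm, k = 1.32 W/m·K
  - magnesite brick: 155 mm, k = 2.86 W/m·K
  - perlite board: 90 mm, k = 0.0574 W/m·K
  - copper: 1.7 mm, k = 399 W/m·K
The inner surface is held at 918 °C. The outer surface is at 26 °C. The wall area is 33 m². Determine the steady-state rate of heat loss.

Q ≈ 16900 W

Thermal resistances in series:
R_silica brick = L/(kA) = 0.16/(1.32×33) = 0.003673 K/W
R_magnesite brick = L/(kA) = 0.155/(2.86×33) = 0.001642 K/W
R_perlite board = L/(kA) = 0.09/(0.0574×33) = 0.04751 K/W
R_copper = L/(kA) = 0.0017/(399×33) = 1.291×10^-7 K/W
R_total = 0.05283 K/W
Q = ΔT / R_total = 892 / 0.05283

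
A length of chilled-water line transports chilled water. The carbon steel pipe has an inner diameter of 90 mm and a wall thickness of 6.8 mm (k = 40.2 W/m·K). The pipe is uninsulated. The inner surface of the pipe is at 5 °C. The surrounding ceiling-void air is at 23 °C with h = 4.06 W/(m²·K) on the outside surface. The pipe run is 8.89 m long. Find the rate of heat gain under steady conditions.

Q ≈ 211 W

For a radial system each layer contributes R = ln(r_out/r_in)/(2πkL); films add R = 1/(hA).
R_carbon steel pipe wall = ln(51.8/45)/(2π×40.2×8.89) = 6.267×10^-5 K/W
R_outer film = 1/(h_o·2πr_oL) = 1/(4.06×2π×0.0518×8.89) = 0.08513 K/W
R_total = 0.08519 K/W
Q = ΔT/R_total = 18/0.08519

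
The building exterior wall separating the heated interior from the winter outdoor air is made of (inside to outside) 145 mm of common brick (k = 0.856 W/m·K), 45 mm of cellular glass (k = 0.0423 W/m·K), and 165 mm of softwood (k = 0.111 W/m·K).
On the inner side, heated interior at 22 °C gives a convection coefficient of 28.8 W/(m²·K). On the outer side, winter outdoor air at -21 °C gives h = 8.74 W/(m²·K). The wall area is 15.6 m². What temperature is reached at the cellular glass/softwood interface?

T ≈ 3 °C

Treating each layer as a thermal resistance in series:
R_inner film = 1/(h_i·A) = 1/(28.8×15.6) = 0.002226 K/W
R_common brick = L/(kA) = 0.145/(0.856×15.6) = 0.01086 K/W
R_cellular glass = L/(kA) = 0.045/(0.0423×15.6) = 0.06819 K/W
R_softwood = L/(kA) = 0.165/(0.111×15.6) = 0.09529 K/W
R_outer film = 1/(h_o·A) = 1/(8.74×15.6) = 0.007334 K/W
R_total = 0.1839 K/W;  Q = ΔT/R_total = 43/0.1839 = 233.8 W
T_interface = T_inner − Q·ΣR(inner→interface) = 22 − 234×0.08128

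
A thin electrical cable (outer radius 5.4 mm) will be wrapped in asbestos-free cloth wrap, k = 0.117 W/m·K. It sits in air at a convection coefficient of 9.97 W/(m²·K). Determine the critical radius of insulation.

For a cylinder r_cr = k/h = 0.117/9.97
r_cr = 11.7 mm; since the bare radius (5.4 mm) is below r_cr, adding a thin layer of insulation will *increase* heat loss.

r_cr ≈ 11.7 mm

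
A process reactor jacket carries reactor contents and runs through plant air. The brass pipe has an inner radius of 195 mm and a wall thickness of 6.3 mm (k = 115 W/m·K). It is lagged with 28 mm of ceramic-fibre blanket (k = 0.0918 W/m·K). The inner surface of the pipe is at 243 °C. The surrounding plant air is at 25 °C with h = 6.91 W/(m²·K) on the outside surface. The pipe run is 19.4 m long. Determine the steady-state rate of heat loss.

Cylindrical conduction, so R = ln(r₂/r₁)/(2πkL) per layer, in series:
R_brass pipe wall = ln(201.3/195)/(2π×115×19.4) = 2.268×10^-6 K/W
R_ceramic-fibre blanket = ln(229.3/201.3)/(2π×0.0918×19.4) = 0.01164 K/W
R_outer film = 1/(h_o·2πr_oL) = 1/(6.91×2π×0.2293×19.4) = 0.005178 K/W
R_total = 0.01682 K/W
Q = ΔT/R_total = 218/0.01682

Q ≈ 13000 W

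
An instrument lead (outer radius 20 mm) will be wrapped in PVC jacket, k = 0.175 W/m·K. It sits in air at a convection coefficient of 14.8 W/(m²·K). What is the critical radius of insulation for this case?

r_cr ≈ 11.8 mm

For a cylinder r_cr = k/h = 0.175/14.8
r_cr = 11.8 mm; since the bare radius (20 mm) is above r_cr, any added insulation will reduce heat loss.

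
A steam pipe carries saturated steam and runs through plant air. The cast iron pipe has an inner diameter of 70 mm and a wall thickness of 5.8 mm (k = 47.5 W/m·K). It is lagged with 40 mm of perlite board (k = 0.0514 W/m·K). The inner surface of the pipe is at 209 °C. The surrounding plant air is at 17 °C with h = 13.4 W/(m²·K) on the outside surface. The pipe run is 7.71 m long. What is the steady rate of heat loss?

Q ≈ 654 W

For a radial system each layer contributes R = ln(r_out/r_in)/(2πkL); films add R = 1/(hA).
R_cast iron pipe wall = ln(40.8/35)/(2π×47.5×7.71) = 6.664×10^-5 K/W
R_perlite board = ln(80.8/40.8)/(2π×0.0514×7.71) = 0.2744 K/W
R_outer film = 1/(h_o·2πr_oL) = 1/(13.4×2π×0.0808×7.71) = 0.01907 K/W
R_total = 0.2935 K/W
Q = ΔT/R_total = 192/0.2935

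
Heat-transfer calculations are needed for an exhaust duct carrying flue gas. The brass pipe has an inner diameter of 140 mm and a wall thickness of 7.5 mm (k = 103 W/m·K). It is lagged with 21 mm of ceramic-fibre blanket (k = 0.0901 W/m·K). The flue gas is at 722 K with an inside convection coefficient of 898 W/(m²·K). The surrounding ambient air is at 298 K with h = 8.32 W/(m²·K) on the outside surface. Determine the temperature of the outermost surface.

For a radial system each layer contributes R = ln(r_out/r_in)/(2πkL); films add R = 1/(hA).
R_inner film = 1/(h_i·2πr₁L) = 1/(898×2π×0.07×1) = 0.002532 K/W
R_brass pipe wall = ln(77.5/70)/(2π×103×1) = 1.573×10^-4 K/W
R_ceramic-fibre blanket = ln(98.5/77.5)/(2π×0.0901×1) = 0.4236 K/W
R_outer film = 1/(h_o·2πr_oL) = 1/(8.32×2π×0.0985×1) = 0.1942 K/W
R_total = 0.6204 K/W
Q = ΔT/R_total = 424/0.6204
Q = 683 W/m
T_interface = T_inner − Q·ΣR(inner→interface) = 722 − 683×0.4262

T ≈ 431 K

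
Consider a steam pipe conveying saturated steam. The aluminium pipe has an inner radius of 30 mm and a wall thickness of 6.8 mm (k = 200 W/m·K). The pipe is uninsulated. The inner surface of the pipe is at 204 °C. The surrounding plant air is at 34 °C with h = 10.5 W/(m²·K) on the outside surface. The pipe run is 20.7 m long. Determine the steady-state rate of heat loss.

Q ≈ 8540 W

Treating each annulus and film as a series resistance:
R_aluminium pipe wall = ln(36.8/30)/(2π×200×20.7) = 7.854×10^-6 K/W
R_outer film = 1/(h_o·2πr_oL) = 1/(10.5×2π×0.0368×20.7) = 0.0199 K/W
R_total = 0.01991 K/W
Q = ΔT/R_total = 170/0.01991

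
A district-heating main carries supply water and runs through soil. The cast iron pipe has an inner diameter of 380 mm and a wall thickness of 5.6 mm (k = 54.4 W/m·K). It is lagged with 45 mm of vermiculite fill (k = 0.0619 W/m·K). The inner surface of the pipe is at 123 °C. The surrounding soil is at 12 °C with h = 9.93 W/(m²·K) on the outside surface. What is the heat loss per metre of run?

Per-layer cylindrical resistances, series-summed:
R_cast iron pipe wall = ln(195.6/190)/(2π×54.4×1) = 8.498×10^-5 K/W
R_vermiculite fill = ln(240.6/195.6)/(2π×0.0619×1) = 0.5324 K/W
R_outer film = 1/(h_o·2πr_oL) = 1/(9.93×2π×0.2406×1) = 0.06662 K/W
R_total = 0.5991 K/W
Q = ΔT/R_total = 111/0.5991

q′ ≈ 185 W/m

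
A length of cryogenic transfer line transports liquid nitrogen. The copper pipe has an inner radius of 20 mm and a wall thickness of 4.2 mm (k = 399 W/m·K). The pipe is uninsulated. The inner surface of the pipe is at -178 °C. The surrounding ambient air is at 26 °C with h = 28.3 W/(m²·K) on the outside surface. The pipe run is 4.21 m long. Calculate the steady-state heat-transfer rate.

Radial resistances (cylindrical: R_cond = ln(r_o/r_i)/(2πkL), R_conv = 1/(h·2πrL)):
R_copper pipe wall = ln(24.2/20)/(2π×399×4.21) = 1.806×10^-5 K/W
R_outer film = 1/(h_o·2πr_oL) = 1/(28.3×2π×0.0242×4.21) = 0.0552 K/W
R_total = 0.05522 K/W
Q = ΔT/R_total = 204/0.05522

Q ≈ 3690 W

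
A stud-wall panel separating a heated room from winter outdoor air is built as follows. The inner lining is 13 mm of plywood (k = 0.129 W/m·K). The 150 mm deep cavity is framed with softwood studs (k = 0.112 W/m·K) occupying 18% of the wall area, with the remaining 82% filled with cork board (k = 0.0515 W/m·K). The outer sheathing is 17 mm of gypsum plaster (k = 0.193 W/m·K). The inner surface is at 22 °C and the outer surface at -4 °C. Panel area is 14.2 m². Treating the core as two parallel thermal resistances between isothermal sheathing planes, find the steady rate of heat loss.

Q ≈ 142 W

Sheathing layers in series; stud and cavity paths in parallel between them.
R_inner = 0.013/(0.129×14.2) = 0.007097 K/W
R_stud  = 0.15/(0.112×0.18×14.2) = 0.524 K/W
R_cav   = 0.15/(0.0515×0.82×14.2) = 0.2501 K/W
1/R_core = 1/R_stud + 1/R_cav → R_core = 0.1693 K/W
R_outer = 0.017/(0.193×14.2) = 0.006203 K/W
R_total = 0.1826 K/W
Q = ΔT/R_total = 26/0.1826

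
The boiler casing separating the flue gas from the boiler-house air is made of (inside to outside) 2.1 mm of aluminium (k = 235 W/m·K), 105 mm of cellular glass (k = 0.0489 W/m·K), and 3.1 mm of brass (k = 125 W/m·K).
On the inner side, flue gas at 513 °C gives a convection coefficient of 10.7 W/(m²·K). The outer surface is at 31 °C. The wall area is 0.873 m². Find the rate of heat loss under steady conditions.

Q ≈ 188 W

Series thermal resistances:
R_inner film = 1/(h_i·A) = 1/(10.7×0.873) = 0.1071 K/W
R_aluminium = L/(kA) = 0.0021/(235×0.873) = 1.024×10^-5 K/W
R_cellular glass = L/(kA) = 0.105/(0.0489×0.873) = 2.46 K/W
R_brass = L/(kA) = 0.0031/(125×0.873) = 2.841×10^-5 K/W
R_total = 2.567 K/W
Q = ΔT / R_total = 482 / 2.567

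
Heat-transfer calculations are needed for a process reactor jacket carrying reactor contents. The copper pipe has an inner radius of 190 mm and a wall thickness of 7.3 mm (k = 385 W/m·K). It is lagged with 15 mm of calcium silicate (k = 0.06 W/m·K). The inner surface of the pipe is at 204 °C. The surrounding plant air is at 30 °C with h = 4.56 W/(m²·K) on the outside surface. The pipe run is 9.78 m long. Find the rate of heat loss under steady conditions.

Per-layer cylindrical resistances, series-summed:
R_copper pipe wall = ln(197.3/190)/(2π×385×9.78) = 1.594×10^-6 K/W
R_calcium silicate = ln(212.3/197.3)/(2π×0.06×9.78) = 0.01987 K/W
R_outer film = 1/(h_o·2πr_oL) = 1/(4.56×2π×0.2123×9.78) = 0.01681 K/W
R_total = 0.03669 K/W
Q = ΔT/R_total = 174/0.03669

Q ≈ 4740 W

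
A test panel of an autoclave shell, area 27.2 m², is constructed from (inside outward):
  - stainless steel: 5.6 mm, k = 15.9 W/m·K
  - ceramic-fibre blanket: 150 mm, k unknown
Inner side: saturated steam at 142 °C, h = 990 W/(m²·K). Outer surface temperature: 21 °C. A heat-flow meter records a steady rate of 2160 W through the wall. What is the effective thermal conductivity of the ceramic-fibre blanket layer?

Series thermal resistances:
R_inner film = 1/(h_i·A) = 1/(990×27.2) = 3.714×10^-5 K/W
R_stainless steel = L/(kA) = 0.0056/(15.9×27.2) = 1.295×10^-5 K/W
Sum of known resistances R_other = 5.008×10^-5 K/W
Total R = ΔT/Q = 121/2160 = 0.05602 K/W
R_ceramic-fibre blanket = R_total − R_other = 0.05597 K/W
k = L/(R·A) = 0.15/(0.05597×27.2)

k ≈ 0.0985 W/(m·K)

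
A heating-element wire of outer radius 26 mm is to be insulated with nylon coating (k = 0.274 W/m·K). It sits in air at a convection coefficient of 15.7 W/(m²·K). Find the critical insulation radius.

r_cr ≈ 17.5 mm

For a cylinder r_cr = k/h = 0.274/15.7
r_cr = 17.5 mm; since the bare radius (26 mm) is above r_cr, any added insulation will reduce heat loss.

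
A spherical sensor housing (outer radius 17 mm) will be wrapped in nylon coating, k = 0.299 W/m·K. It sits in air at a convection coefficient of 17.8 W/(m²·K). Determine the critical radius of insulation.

r_cr ≈ 33.6 mm

For a sphere r_cr = 2k/h = 2×0.299/17.8
r_cr = 33.6 mm; since the bare radius (17 mm) is below r_cr, adding a thin layer of insulation will *increase* heat loss.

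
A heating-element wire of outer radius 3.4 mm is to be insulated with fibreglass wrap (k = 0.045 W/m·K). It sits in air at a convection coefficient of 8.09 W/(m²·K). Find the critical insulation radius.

For a cylinder r_cr = k/h = 0.045/8.09
r_cr = 5.56 mm; since the bare radius (3.4 mm) is below r_cr, adding a thin layer of insulation will *increase* heat loss.

r_cr ≈ 5.56 mm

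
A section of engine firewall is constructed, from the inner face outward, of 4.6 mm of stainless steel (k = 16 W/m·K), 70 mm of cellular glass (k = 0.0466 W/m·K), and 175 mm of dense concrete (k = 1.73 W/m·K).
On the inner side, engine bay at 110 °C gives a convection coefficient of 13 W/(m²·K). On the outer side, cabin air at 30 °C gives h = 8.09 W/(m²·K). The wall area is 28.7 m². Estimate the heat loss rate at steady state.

Using the resistance-network approach (series):
R_inner film = 1/(h_i·A) = 1/(13×28.7) = 0.00268 K/W
R_stainless steel = L/(kA) = 0.0046/(16×28.7) = 1.002×10^-5 K/W
R_cellular glass = L/(kA) = 0.07/(0.0466×28.7) = 0.05234 K/W
R_dense concrete = L/(kA) = 0.175/(1.73×28.7) = 0.003525 K/W
R_outer film = 1/(h_o·A) = 1/(8.09×28.7) = 0.004307 K/W
R_total = 0.06286 K/W
Q = ΔT / R_total = 80 / 0.06286

Q ≈ 1270 W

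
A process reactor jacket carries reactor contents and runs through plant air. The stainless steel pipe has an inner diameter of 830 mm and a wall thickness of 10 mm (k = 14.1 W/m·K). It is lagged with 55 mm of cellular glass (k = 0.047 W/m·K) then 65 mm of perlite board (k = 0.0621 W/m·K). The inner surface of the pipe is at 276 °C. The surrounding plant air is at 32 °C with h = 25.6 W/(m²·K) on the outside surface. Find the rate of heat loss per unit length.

Treating each annulus and film as a series resistance:
R_stainless steel pipe wall = ln(425/415)/(2π×14.1×1) = 2.688×10^-4 K/W
R_cellular glass = ln(480/425)/(2π×0.047×1) = 0.4121 K/W
R_perlite board = ln(545/480)/(2π×0.0621×1) = 0.3255 K/W
R_outer film = 1/(h_o·2πr_oL) = 1/(25.6×2π×0.545×1) = 0.01141 K/W
R_total = 0.7493 K/W
Q = ΔT/R_total = 244/0.7493

q′ ≈ 326 W/m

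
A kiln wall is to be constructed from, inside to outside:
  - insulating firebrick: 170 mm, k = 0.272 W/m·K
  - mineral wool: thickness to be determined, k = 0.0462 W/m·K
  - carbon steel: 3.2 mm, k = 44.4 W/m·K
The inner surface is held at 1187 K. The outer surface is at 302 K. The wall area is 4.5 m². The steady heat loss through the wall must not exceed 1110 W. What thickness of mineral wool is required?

L ≈ 137 mm

Using the resistance-network approach (series):
R_insulating firebrick = L/(kA) = 0.17/(0.272×4.5) = 0.1389 K/W
R_carbon steel = L/(kA) = 0.0032/(44.4×4.5) = 1.602×10^-5 K/W
Sum of the known resistances R_other = 0.1389 K/W
Required total resistance R_tot = ΔT/Q_allow = 885/1110 = 0.7973 K/W
R_mineral wool = R_tot − R_other = 0.6584 K/W
L = R·k·A = 0.6584×0.0462×4.5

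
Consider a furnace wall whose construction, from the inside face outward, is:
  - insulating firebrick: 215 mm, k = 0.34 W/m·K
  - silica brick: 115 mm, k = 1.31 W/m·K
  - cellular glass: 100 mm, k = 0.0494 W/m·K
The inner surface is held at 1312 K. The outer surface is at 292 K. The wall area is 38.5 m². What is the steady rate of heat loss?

Treating each layer as a thermal resistance in series:
R_insulating firebrick = L/(kA) = 0.215/(0.34×38.5) = 0.01642 K/W
R_silica brick = L/(kA) = 0.115/(1.31×38.5) = 0.00228 K/W
R_cellular glass = L/(kA) = 0.1/(0.0494×38.5) = 0.05258 K/W
R_total = 0.07128 K/W
Q = ΔT / R_total = 1020 / 0.07128

Q ≈ 14300 W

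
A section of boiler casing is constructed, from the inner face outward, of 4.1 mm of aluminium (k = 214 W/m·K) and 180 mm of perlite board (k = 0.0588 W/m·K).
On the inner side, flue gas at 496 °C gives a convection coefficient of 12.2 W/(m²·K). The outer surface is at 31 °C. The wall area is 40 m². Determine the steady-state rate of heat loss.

Q ≈ 5920 W

Series thermal resistances:
R_inner film = 1/(h_i·A) = 1/(12.2×40) = 0.002049 K/W
R_aluminium = L/(kA) = 0.0041/(214×40) = 4.79×10^-7 K/W
R_perlite board = L/(kA) = 0.18/(0.0588×40) = 0.07653 K/W
R_total = 0.07858 K/W
Q = ΔT / R_total = 465 / 0.07858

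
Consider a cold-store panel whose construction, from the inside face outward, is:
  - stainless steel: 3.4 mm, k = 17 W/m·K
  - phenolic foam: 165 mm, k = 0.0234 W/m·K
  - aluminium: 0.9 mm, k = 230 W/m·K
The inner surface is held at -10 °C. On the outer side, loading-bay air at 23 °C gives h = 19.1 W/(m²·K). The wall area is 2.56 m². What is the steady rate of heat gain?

Q ≈ 11.9 W

Thermal resistances in series:
R_stainless steel = L/(kA) = 0.0034/(17×2.56) = 7.812×10^-5 K/W
R_phenolic foam = L/(kA) = 0.165/(0.0234×2.56) = 2.754 K/W
R_aluminium = L/(kA) = 0.0009/(230×2.56) = 1.529×10^-6 K/W
R_outer film = 1/(h_o·A) = 1/(19.1×2.56) = 0.02045 K/W
R_total = 2.775 K/W
Q = ΔT / R_total = 33 / 2.775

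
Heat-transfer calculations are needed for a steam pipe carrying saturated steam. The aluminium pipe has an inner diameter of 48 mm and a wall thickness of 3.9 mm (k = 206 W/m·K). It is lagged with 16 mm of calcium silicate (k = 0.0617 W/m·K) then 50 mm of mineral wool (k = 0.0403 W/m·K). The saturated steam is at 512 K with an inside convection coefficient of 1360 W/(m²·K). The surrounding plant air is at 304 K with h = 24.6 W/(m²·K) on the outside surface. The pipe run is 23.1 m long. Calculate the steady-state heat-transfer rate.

Q ≈ 1130 W

Radial resistances (cylindrical: R_cond = ln(r_o/r_i)/(2πkL), R_conv = 1/(h·2πrL)):
R_inner film = 1/(h_i·2πr₁L) = 1/(1360×2π×0.024×23.1) = 2.111×10^-4 K/W
R_aluminium pipe wall = ln(27.9/24)/(2π×206×23.1) = 5.036×10^-6 K/W
R_calcium silicate = ln(43.9/27.9)/(2π×0.0617×23.1) = 0.05062 K/W
R_mineral wool = ln(93.9/43.9)/(2π×0.0403×23.1) = 0.13 K/W
R_outer film = 1/(h_o·2πr_oL) = 1/(24.6×2π×0.0939×23.1) = 0.002983 K/W
R_total = 0.1838 K/W
Q = ΔT/R_total = 208/0.1838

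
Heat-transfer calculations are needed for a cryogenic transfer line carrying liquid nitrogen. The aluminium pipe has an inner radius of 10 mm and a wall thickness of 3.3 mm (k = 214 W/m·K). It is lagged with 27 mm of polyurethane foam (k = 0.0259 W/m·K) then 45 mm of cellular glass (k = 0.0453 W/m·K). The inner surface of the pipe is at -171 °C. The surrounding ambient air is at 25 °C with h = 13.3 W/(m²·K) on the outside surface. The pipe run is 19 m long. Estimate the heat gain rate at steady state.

Q ≈ 388 W

Treating each annulus and film as a series resistance:
R_aluminium pipe wall = ln(13.3/10)/(2π×214×19) = 1.116×10^-5 K/W
R_polyurethane foam = ln(40.3/13.3)/(2π×0.0259×19) = 0.3585 K/W
R_cellular glass = ln(85.3/40.3)/(2π×0.0453×19) = 0.1387 K/W
R_outer film = 1/(h_o·2πr_oL) = 1/(13.3×2π×0.0853×19) = 0.007384 K/W
R_total = 0.5046 K/W
Q = ΔT/R_total = 196/0.5046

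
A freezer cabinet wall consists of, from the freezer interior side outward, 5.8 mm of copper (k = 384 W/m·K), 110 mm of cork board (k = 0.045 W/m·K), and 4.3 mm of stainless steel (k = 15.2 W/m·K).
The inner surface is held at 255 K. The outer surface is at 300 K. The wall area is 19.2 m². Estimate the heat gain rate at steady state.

Using the resistance-network approach (series):
R_copper = L/(kA) = 0.0058/(384×19.2) = 7.867×10^-7 K/W
R_cork board = L/(kA) = 0.11/(0.045×19.2) = 0.1273 K/W
R_stainless steel = L/(kA) = 0.0043/(15.2×19.2) = 1.473×10^-5 K/W
R_total = 0.1273 K/W
Q = ΔT / R_total = 45 / 0.1273

Q ≈ 353 W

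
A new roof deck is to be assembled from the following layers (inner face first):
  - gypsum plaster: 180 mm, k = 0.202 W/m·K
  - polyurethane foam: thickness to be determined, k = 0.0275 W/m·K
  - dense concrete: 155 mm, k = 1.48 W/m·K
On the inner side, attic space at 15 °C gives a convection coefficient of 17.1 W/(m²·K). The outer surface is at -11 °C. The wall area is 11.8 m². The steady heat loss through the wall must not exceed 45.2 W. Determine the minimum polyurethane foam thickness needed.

Series thermal resistances:
R_inner film = 1/(h_i·A) = 1/(17.1×11.8) = 0.004956 K/W
R_gypsum plaster = L/(kA) = 0.18/(0.202×11.8) = 0.07552 K/W
R_dense concrete = L/(kA) = 0.155/(1.48×11.8) = 0.008875 K/W
Sum of the known resistances R_other = 0.08935 K/W
Required total resistance R_tot = ΔT/Q_allow = 26/45.2 = 0.5752 K/W
R_polyurethane foam = R_tot − R_other = 0.4859 K/W
L = R·k·A = 0.4859×0.0275×11.8

L ≈ 158 mm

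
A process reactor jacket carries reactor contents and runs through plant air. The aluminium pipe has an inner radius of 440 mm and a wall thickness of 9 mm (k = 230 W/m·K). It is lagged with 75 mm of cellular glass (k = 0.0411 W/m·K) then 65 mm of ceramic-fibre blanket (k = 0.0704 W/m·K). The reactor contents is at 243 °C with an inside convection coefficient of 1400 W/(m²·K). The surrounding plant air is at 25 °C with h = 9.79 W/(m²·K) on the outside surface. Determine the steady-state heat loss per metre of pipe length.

q′ ≈ 245 W/m

Cylindrical conduction, so R = ln(r₂/r₁)/(2πkL) per layer, in series:
R_inner film = 1/(h_i·2πr₁L) = 1/(1400×2π×0.44×1) = 2.584×10^-4 K/W
R_aluminium pipe wall = ln(449/440)/(2π×230×1) = 1.401×10^-5 K/W
R_cellular glass = ln(524/449)/(2π×0.0411×1) = 0.5982 K/W
R_ceramic-fibre blanket = ln(589/524)/(2π×0.0704×1) = 0.2644 K/W
R_outer film = 1/(h_o·2πr_oL) = 1/(9.79×2π×0.589×1) = 0.0276 K/W
R_total = 0.8904 K/W
Q = ΔT/R_total = 218/0.8904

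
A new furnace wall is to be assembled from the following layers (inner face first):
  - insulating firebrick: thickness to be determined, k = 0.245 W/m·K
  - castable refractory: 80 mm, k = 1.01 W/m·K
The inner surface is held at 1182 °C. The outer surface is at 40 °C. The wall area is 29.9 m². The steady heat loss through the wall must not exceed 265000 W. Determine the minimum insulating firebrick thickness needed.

Thermal resistances in series:
R_castable refractory = L/(kA) = 0.08/(1.01×29.9) = 0.002649 K/W
Sum of the known resistances R_other = 0.002649 K/W
Required total resistance R_tot = ΔT/Q_allow = 1142/265000 = 0.004309 K/W
R_insulating firebrick = R_tot − R_other = 0.00166 K/W
L = R·k·A = 0.00166×0.245×29.9

L ≈ 12.2 mm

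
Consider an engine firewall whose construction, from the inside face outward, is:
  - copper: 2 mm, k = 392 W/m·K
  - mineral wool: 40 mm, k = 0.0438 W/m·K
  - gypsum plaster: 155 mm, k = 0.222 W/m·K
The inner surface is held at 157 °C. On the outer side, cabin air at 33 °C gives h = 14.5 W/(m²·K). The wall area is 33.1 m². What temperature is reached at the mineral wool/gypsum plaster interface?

T ≈ 89.6 °C

Model the wall as resistances in series:
R_copper = L/(kA) = 0.002/(392×33.1) = 1.541×10^-7 K/W
R_mineral wool = L/(kA) = 0.04/(0.0438×33.1) = 0.02759 K/W
R_gypsum plaster = L/(kA) = 0.155/(0.222×33.1) = 0.02109 K/W
R_outer film = 1/(h_o·A) = 1/(14.5×33.1) = 0.002084 K/W
R_total = 0.05077 K/W;  Q = ΔT/R_total = 124/0.05077 = 2442 W
T_interface = T_inner − Q·ΣR(inner→interface) = 157 − 2440×0.02759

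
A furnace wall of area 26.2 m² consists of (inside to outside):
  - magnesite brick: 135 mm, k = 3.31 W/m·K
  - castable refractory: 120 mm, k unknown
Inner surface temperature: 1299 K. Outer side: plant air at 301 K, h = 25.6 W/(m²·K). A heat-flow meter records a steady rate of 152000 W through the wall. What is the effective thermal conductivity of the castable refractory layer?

k ≈ 1.3 W/(m·K)

Using the resistance-network approach (series):
R_magnesite brick = L/(kA) = 0.135/(3.31×26.2) = 0.001557 K/W
R_outer film = 1/(h_o·A) = 1/(25.6×26.2) = 0.001491 K/W
Sum of known resistances R_other = 0.003048 K/W
Total R = ΔT/Q = 998/152000 = 0.006566 K/W
R_castable refractory = R_total − R_other = 0.003518 K/W
k = L/(R·A) = 0.12/(0.003518×26.2)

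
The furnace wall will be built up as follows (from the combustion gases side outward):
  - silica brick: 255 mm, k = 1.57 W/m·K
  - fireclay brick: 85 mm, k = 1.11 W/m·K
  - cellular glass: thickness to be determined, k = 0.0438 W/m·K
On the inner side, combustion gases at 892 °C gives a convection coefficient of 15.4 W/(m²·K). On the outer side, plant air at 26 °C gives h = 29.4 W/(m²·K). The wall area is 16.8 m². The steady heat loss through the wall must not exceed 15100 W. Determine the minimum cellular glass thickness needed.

Using the resistance-network approach (series):
R_inner film = 1/(h_i·A) = 1/(15.4×16.8) = 0.003865 K/W
R_silica brick = L/(kA) = 0.255/(1.57×16.8) = 0.009668 K/W
R_fireclay brick = L/(kA) = 0.085/(1.11×16.8) = 0.004558 K/W
R_outer film = 1/(h_o·A) = 1/(29.4×16.8) = 0.002025 K/W
Sum of the known resistances R_other = 0.02012 K/W
Required total resistance R_tot = ΔT/Q_allow = 866/15100 = 0.05735 K/W
R_cellular glass = R_tot − R_other = 0.03724 K/W
L = R·k·A = 0.03724×0.0438×16.8

L ≈ 27.4 mm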